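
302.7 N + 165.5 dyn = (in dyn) 3.027e+07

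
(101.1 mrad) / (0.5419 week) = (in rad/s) 3.085e-07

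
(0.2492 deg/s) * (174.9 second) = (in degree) 43.59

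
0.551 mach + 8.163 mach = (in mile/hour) 6637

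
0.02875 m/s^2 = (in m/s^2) 0.02875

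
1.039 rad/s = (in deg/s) 59.53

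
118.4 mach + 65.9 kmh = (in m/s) 4.033e+04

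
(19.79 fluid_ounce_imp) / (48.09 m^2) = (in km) 1.169e-08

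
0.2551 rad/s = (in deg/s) 14.62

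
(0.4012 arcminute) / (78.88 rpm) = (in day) 1.635e-10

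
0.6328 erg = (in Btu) 5.998e-11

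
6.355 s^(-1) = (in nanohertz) 6.355e+09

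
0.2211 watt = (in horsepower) 0.0002965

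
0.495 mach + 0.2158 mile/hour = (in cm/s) 1.686e+04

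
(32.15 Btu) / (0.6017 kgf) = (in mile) 3.572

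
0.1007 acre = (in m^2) 407.5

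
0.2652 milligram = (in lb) 5.847e-07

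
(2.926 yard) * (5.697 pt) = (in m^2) 0.005377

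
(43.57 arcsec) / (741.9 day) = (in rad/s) 3.295e-12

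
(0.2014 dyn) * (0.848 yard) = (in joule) 1.562e-06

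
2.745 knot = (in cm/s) 141.2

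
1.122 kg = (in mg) 1.122e+06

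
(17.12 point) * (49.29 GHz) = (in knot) 5.787e+08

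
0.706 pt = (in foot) 0.0008171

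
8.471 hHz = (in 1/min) 5.083e+04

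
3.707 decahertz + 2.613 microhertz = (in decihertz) 370.7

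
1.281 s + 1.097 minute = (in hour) 0.01864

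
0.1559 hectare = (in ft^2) 1.678e+04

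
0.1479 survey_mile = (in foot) 780.9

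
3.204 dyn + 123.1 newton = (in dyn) 1.231e+07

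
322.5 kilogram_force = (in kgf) 322.5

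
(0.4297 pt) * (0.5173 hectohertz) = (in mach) 2.303e-05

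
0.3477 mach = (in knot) 230.1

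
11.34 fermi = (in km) 1.134e-17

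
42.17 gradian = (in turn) 0.1054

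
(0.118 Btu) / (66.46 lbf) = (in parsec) 1.365e-17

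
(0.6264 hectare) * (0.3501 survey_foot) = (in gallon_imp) 1.47e+05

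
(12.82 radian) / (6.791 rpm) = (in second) 18.03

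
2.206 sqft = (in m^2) 0.2049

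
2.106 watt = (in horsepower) 0.002824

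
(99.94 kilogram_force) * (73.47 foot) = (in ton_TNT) 5.246e-06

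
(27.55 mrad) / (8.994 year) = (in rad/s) 9.713e-11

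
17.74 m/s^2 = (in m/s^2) 17.74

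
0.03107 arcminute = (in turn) 1.438e-06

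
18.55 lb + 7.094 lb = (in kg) 11.63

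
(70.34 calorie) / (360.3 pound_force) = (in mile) 0.0001141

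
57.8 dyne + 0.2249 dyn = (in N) 0.0005802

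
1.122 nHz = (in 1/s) 1.122e-09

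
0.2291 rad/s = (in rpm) 2.188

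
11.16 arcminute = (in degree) 0.186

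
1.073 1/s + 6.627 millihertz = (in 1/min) 64.78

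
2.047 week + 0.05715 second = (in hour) 343.9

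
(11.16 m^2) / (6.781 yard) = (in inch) 70.86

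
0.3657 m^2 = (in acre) 9.037e-05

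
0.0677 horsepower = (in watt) 50.48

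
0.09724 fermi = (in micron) 9.724e-11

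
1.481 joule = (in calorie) 0.354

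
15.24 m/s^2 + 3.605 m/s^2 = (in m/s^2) 18.84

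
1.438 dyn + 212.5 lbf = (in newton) 945.2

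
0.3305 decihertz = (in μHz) 3.305e+04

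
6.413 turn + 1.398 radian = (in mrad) 4.169e+04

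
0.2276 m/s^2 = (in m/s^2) 0.2276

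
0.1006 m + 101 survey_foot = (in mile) 0.01919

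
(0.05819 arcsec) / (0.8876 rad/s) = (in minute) 5.297e-09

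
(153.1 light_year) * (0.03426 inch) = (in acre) 3.115e+11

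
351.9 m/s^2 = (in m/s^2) 351.9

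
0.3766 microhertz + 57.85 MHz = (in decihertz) 5.785e+08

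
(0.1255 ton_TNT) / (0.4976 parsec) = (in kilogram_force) 3.487e-09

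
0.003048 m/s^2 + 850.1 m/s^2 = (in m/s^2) 850.1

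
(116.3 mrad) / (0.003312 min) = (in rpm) 5.589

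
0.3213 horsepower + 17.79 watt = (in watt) 257.4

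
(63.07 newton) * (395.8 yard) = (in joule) 2.283e+04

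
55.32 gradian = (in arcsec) 1.792e+05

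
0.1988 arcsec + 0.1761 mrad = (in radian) 0.0001771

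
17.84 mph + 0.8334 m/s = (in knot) 17.12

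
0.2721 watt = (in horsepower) 0.0003649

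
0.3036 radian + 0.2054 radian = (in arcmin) 1750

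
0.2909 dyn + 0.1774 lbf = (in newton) 0.7891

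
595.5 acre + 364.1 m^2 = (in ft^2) 2.594e+07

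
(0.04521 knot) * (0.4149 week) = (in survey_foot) 1.915e+04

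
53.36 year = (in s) 1.683e+09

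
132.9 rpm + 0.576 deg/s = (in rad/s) 13.93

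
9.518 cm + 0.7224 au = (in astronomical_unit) 0.7224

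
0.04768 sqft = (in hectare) 4.43e-07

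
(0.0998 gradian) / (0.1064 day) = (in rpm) 1.628e-06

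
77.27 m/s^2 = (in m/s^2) 77.27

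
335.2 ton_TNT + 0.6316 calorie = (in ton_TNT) 335.2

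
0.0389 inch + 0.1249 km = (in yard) 136.6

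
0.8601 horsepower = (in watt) 641.4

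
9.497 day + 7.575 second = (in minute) 1.368e+04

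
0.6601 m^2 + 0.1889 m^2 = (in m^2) 0.849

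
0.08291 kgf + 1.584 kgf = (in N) 16.35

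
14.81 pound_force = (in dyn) 6.588e+06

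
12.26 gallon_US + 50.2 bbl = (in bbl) 50.49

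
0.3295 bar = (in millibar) 329.5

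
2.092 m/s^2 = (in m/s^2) 2.092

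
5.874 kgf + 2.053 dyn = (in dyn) 5.76e+06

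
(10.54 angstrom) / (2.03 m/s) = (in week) 8.585e-16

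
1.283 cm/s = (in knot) 0.02494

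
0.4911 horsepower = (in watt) 366.2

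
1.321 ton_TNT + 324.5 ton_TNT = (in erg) 1.363e+19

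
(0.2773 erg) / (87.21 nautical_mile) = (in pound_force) 3.86e-14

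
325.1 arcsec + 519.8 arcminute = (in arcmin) 525.2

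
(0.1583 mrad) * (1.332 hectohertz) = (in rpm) 0.2014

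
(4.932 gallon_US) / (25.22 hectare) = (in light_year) 7.825e-24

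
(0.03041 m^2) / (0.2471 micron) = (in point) 3.489e+08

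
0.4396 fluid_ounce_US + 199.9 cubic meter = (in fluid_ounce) 6.759e+06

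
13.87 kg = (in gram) 1.387e+04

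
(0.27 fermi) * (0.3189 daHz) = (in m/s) 8.61e-16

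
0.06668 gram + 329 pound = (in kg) 149.2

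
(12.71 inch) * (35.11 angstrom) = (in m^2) 1.133e-09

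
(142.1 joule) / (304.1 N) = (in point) 1325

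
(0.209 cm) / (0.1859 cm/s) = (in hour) 0.0003123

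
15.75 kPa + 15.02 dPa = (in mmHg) 118.1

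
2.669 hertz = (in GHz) 2.669e-09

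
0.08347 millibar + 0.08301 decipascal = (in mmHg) 0.06267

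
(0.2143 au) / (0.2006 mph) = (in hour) 9.93e+07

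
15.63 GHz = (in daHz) 1.563e+09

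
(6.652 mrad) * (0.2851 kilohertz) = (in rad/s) 1.896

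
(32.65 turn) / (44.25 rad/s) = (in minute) 0.07727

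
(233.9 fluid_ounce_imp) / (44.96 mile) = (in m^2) 9.185e-08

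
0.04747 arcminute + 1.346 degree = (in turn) 0.003741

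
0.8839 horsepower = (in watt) 659.1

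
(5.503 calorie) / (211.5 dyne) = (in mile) 6.764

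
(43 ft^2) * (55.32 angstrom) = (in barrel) 1.39e-07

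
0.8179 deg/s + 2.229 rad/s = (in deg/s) 128.5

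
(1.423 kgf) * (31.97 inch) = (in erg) 1.133e+08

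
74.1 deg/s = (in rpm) 12.35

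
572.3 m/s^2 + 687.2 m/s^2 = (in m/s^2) 1260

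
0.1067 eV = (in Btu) 1.62e-23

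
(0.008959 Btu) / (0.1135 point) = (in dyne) 2.361e+10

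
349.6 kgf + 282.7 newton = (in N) 3711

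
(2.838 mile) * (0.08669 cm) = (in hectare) 0.0003959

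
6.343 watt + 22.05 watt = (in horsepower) 0.03808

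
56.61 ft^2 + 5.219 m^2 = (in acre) 0.002589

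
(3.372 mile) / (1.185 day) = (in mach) 0.0001557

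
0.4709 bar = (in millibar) 470.9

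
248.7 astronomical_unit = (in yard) 4.069e+13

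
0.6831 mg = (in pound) 1.506e-06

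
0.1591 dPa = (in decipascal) 0.1591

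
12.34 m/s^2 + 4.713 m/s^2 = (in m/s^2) 17.05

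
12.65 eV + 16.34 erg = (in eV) 1.02e+13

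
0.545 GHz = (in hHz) 5.45e+06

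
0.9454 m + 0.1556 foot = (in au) 6.637e-12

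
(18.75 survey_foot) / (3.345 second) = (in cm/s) 170.9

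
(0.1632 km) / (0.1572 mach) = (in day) 3.529e-05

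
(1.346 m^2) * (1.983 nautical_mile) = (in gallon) 1.306e+06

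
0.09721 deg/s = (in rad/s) 0.001697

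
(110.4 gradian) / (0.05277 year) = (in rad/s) 1.042e-06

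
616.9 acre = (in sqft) 2.687e+07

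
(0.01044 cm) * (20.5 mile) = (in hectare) 0.0003444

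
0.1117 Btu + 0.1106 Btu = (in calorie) 56.06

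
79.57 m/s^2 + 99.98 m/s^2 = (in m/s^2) 179.6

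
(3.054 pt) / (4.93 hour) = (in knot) 1.18e-07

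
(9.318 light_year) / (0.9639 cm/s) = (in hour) 2.54e+15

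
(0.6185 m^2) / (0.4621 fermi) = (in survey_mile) 8.317e+11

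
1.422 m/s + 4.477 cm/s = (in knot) 2.851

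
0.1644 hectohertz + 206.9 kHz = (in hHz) 2069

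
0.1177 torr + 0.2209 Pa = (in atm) 0.000157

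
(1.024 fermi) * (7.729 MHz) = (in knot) 1.538e-08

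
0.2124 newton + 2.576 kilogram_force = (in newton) 25.47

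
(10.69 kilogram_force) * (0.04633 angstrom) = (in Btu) 4.603e-13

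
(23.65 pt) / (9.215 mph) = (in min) 3.376e-05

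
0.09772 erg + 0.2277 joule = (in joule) 0.2277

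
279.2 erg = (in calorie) 6.673e-06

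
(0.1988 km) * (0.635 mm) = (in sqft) 1.359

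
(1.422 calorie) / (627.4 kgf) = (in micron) 967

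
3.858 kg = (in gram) 3858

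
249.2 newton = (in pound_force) 56.02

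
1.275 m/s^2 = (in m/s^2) 1.275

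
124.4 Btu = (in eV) 8.192e+23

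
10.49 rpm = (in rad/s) 1.099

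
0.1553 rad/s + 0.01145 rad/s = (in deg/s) 9.554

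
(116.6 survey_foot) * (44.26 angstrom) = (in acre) 3.887e-11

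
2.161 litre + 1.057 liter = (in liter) 3.218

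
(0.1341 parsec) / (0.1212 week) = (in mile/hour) 1.263e+11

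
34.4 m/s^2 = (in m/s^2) 34.4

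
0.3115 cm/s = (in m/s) 0.003115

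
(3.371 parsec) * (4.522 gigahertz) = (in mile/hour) 1.052e+27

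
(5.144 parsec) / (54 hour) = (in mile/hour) 1.826e+12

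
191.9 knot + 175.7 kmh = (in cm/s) 1.475e+04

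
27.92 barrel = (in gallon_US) 1173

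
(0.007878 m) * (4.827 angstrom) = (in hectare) 3.803e-16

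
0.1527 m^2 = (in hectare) 1.527e-05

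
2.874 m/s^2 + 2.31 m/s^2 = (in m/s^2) 5.184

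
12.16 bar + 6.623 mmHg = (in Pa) 1.217e+06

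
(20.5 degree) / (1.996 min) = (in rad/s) 0.002988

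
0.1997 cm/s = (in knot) 0.003882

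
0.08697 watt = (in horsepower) 0.0001166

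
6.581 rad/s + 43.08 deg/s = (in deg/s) 420.1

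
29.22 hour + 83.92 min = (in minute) 1837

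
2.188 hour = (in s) 7877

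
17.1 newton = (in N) 17.1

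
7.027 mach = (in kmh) 8614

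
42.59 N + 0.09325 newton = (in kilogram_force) 4.352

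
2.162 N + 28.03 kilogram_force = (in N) 277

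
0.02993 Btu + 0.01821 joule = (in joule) 31.6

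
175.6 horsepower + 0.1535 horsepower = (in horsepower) 175.8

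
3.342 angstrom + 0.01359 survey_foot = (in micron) 4142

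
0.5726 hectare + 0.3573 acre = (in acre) 1.772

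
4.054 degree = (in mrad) 70.76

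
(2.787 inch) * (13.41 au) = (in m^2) 1.42e+11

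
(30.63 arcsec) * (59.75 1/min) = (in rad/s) 0.0001479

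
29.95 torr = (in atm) 0.03941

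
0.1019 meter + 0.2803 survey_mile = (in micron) 4.512e+08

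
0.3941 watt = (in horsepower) 0.0005285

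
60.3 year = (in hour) 5.282e+05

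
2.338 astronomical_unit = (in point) 9.914e+14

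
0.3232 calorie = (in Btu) 0.001282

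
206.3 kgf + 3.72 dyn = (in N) 2023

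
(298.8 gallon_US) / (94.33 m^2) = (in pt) 33.99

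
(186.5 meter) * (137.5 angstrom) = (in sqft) 2.76e-05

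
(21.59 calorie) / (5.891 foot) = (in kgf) 5.13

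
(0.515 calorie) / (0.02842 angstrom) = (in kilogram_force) 7.731e+10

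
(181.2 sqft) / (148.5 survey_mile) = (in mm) 0.07044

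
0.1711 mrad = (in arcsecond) 35.29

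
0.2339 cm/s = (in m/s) 0.002339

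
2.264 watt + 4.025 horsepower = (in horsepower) 4.028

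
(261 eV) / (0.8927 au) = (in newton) 3.131e-28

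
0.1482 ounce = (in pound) 0.009262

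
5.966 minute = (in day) 0.004143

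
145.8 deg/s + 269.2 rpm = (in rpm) 293.5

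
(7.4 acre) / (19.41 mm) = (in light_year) 1.631e-10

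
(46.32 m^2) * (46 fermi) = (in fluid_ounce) 7.205e-08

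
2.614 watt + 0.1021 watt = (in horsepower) 0.003642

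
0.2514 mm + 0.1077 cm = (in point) 3.766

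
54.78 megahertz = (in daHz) 5.478e+06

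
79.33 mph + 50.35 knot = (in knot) 119.3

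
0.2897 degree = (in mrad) 5.056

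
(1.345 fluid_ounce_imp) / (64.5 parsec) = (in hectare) 1.92e-27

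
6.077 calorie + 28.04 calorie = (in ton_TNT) 3.412e-08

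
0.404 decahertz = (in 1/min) 242.4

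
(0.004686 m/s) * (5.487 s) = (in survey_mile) 1.598e-05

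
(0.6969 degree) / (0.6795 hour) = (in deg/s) 0.0002849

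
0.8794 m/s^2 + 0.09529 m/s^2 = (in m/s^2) 0.9747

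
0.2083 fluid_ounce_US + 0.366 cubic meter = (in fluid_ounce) 1.238e+04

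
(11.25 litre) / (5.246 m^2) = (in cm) 0.2144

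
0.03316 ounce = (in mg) 940.1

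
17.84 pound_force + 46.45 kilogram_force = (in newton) 534.9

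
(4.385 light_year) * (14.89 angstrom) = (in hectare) 6177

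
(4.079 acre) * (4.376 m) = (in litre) 7.224e+07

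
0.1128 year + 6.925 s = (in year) 0.1128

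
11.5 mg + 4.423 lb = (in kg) 2.006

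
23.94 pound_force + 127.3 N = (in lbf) 52.56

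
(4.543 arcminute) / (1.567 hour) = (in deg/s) 1.342e-05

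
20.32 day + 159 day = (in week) 25.62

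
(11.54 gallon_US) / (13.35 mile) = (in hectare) 2.033e-10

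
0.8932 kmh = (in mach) 0.0007287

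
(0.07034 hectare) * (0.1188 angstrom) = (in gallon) 2.208e-06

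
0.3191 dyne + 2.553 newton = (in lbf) 0.5739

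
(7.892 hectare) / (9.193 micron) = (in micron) 8.585e+15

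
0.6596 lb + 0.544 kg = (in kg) 0.8432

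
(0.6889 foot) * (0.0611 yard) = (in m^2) 0.01173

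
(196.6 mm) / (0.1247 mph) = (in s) 3.527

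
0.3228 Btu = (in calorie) 81.4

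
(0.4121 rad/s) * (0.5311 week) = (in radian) 1.324e+05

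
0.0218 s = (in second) 0.0218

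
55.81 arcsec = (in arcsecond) 55.81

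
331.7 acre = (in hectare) 134.2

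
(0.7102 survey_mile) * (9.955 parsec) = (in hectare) 3.511e+16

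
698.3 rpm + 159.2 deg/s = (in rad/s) 75.9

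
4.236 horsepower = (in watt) 3159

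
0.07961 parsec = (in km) 2.457e+12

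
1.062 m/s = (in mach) 0.003119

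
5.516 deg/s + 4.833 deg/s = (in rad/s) 0.1806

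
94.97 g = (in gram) 94.97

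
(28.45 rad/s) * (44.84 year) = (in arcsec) 8.298e+15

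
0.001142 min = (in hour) 1.903e-05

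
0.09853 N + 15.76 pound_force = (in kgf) 7.159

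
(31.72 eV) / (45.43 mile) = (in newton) 6.951e-23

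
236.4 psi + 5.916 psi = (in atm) 16.49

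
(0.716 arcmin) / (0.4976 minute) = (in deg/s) 0.0003997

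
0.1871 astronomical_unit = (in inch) 1.102e+12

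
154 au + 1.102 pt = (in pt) 6.53e+16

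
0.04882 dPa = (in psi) 7.081e-07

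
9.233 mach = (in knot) 6111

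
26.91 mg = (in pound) 5.933e-05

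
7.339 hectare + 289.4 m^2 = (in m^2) 7.368e+04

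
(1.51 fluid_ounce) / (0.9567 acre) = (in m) 1.153e-08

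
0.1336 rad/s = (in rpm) 1.276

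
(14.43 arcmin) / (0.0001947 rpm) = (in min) 3.431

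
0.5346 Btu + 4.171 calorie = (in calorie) 139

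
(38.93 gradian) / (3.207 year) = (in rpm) 5.774e-08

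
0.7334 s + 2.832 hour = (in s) 1.02e+04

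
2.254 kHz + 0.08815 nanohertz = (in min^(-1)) 1.352e+05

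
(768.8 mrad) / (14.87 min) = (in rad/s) 0.0008617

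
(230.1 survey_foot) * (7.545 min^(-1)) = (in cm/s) 881.9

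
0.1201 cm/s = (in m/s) 0.001201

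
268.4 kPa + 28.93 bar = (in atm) 31.2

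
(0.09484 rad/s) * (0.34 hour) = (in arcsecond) 2.394e+07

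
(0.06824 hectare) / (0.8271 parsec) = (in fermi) 26.74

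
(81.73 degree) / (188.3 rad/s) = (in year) 2.402e-10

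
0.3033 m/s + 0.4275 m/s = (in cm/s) 73.08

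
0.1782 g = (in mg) 178.2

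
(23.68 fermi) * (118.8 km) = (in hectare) 2.813e-13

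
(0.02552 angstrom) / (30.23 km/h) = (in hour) 8.442e-17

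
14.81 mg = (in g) 0.01481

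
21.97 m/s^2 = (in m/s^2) 21.97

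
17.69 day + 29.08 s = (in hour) 424.6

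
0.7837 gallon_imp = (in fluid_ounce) 120.5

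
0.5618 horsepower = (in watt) 418.9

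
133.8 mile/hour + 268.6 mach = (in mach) 268.8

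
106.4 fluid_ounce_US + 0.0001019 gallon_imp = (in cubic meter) 0.003147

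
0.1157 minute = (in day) 8.035e-05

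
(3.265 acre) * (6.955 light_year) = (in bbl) 5.468e+21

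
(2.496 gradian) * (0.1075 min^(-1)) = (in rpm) 0.0006708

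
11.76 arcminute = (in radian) 0.003421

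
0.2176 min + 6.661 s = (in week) 3.26e-05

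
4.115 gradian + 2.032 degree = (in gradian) 6.373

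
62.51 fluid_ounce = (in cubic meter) 0.001849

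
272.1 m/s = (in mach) 0.7991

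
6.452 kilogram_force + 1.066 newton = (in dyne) 6.434e+06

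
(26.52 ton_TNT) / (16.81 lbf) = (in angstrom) 1.484e+19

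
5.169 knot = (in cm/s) 265.9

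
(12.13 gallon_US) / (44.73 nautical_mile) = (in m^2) 5.543e-07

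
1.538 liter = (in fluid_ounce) 52.01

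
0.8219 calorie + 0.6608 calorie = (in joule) 6.204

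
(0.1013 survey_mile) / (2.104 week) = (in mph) 0.0002866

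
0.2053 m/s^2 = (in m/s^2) 0.2053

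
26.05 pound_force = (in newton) 115.9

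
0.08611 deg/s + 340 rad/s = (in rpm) 3247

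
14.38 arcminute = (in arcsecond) 862.8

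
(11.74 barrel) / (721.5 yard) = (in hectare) 2.829e-07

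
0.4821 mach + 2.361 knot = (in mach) 0.4857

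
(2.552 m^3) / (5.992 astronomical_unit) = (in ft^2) 3.064e-11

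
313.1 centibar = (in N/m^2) 3.131e+05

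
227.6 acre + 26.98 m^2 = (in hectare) 92.11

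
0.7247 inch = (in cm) 1.841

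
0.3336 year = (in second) 1.052e+07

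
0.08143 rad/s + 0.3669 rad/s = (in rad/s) 0.4483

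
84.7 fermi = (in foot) 2.779e-13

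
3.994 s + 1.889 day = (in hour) 45.34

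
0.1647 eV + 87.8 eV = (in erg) 1.409e-10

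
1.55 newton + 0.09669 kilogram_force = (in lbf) 0.5616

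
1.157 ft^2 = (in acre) 2.656e-05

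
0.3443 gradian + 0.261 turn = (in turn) 0.2619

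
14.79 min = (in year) 2.814e-05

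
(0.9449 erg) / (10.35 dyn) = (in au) 6.103e-15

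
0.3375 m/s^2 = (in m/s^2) 0.3375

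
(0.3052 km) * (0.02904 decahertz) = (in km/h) 319.1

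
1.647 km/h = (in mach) 0.001344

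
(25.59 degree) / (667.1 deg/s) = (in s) 0.03836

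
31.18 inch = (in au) 5.294e-12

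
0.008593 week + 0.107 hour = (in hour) 1.551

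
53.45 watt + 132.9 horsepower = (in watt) 9.916e+04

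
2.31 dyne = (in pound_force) 5.193e-06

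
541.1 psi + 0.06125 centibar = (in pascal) 3.731e+06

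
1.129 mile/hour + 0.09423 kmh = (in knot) 1.032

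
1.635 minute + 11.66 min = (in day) 0.009233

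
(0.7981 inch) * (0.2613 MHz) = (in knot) 1.03e+04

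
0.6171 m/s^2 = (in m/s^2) 0.6171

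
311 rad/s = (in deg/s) 1.782e+04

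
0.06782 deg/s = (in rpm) 0.0113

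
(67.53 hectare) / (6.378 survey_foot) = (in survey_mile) 215.8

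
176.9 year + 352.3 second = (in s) 5.579e+09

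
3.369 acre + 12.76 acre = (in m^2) 6.527e+04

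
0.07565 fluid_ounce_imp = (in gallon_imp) 0.0004728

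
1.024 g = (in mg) 1024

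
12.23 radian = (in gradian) 778.6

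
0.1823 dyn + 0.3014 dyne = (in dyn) 0.4837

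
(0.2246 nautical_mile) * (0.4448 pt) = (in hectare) 6.527e-06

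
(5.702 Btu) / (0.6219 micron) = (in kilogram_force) 9.864e+08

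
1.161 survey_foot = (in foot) 1.161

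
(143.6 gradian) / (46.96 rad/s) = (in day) 5.559e-07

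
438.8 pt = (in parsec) 5.017e-18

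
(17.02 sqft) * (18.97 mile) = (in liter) 4.827e+07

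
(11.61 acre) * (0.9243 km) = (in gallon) 1.147e+10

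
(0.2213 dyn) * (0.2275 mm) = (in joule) 5.035e-10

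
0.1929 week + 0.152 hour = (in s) 1.172e+05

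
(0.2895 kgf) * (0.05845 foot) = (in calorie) 0.01209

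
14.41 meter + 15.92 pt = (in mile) 0.008957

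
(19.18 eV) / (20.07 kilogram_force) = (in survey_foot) 5.122e-20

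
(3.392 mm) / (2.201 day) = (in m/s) 1.784e-08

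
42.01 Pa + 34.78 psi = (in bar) 2.398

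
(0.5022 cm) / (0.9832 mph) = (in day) 1.322e-07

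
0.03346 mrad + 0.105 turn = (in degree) 37.8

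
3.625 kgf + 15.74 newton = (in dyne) 5.129e+06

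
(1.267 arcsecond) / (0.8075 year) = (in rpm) 2.303e-12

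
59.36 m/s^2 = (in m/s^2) 59.36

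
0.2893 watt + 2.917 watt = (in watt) 3.206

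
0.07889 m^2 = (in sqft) 0.8492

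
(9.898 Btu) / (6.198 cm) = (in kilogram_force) 1.718e+04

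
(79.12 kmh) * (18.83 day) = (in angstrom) 3.576e+17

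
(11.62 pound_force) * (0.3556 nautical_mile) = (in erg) 3.404e+11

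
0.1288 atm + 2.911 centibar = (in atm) 0.1575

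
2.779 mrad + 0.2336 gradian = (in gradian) 0.4105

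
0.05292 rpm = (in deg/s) 0.3175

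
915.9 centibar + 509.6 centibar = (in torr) 1.069e+04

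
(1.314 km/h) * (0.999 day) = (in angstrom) 3.15e+14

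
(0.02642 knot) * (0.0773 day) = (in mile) 0.0564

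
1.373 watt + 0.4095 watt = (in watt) 1.782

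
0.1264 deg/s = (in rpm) 0.02107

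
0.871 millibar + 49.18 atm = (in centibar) 4983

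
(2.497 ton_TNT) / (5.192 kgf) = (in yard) 2.244e+08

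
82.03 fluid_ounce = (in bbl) 0.01526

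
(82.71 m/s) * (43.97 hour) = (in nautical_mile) 7069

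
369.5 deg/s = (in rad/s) 6.449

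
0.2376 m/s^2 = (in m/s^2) 0.2376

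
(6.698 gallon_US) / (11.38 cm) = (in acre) 5.506e-05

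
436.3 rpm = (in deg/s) 2618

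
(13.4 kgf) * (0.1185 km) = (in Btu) 14.76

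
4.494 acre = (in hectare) 1.819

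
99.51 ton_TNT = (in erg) 4.163e+18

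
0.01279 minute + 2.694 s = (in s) 3.461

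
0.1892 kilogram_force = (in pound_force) 0.4171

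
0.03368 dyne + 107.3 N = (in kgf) 10.94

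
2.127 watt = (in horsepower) 0.002852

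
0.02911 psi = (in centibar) 0.2007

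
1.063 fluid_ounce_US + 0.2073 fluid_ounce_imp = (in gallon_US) 0.009861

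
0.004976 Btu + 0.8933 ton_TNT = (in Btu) 3.543e+06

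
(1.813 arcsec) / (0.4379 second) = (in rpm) 0.0001917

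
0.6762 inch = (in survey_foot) 0.05635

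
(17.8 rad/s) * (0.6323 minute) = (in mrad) 6.753e+05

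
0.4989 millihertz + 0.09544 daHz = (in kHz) 0.0009549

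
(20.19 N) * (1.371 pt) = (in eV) 6.095e+16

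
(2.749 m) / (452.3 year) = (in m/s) 1.927e-10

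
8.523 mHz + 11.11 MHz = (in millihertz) 1.111e+10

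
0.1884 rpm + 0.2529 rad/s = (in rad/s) 0.2726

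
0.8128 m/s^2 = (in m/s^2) 0.8128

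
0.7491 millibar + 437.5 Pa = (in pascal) 512.4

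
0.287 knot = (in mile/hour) 0.3303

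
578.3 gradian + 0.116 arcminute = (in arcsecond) 1.874e+06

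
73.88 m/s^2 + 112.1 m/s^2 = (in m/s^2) 186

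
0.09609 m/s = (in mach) 0.0002822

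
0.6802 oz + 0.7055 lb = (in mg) 3.393e+05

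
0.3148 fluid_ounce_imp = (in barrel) 5.626e-05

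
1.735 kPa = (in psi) 0.2516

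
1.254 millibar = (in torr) 0.9406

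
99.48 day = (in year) 0.2725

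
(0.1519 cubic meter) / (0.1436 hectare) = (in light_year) 1.118e-20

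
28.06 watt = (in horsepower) 0.03763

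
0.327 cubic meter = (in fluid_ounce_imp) 1.151e+04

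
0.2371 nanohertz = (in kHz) 2.371e-13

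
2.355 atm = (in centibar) 238.6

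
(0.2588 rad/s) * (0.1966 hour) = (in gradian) 1.166e+04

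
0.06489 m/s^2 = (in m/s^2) 0.06489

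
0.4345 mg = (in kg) 4.345e-07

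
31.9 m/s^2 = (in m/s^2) 31.9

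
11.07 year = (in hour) 9.697e+04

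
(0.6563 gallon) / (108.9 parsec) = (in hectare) 7.393e-26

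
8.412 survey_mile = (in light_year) 1.431e-12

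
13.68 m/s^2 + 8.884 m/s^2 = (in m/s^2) 22.56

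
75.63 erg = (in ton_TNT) 1.808e-15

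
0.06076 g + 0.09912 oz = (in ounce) 0.1013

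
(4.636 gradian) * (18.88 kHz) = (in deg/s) 7.877e+04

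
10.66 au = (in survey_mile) 9.909e+08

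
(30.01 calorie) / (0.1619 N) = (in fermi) 7.756e+17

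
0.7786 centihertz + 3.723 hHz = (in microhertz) 3.723e+08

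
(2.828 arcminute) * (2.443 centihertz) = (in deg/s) 0.001151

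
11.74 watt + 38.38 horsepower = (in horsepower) 38.4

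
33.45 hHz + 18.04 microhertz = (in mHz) 3.345e+06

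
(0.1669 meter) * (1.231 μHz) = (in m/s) 2.055e-07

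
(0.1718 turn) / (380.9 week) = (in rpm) 4.475e-08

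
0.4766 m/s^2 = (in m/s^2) 0.4766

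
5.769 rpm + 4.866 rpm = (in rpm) 10.63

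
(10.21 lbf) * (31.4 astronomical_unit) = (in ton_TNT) 5.099e+04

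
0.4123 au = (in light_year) 6.519e-06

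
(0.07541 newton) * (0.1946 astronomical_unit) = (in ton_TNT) 0.5247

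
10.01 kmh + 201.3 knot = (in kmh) 382.8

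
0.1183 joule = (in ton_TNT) 2.827e-11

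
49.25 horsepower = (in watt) 3.673e+04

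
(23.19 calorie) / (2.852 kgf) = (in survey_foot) 11.38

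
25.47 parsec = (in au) 5.254e+06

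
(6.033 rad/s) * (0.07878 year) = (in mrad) 1.499e+10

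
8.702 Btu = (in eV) 5.73e+22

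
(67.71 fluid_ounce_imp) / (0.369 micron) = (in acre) 1.288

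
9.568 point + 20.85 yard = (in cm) 1907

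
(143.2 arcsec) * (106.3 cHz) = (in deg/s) 0.04228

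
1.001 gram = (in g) 1.001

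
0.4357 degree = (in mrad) 7.604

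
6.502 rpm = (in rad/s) 0.6809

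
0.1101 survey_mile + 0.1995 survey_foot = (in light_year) 1.874e-14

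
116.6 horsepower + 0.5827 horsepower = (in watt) 8.738e+04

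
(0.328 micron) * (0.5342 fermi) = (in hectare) 1.752e-26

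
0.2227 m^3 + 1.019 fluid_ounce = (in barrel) 1.401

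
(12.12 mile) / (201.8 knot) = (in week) 0.0003107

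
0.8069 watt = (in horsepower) 0.001082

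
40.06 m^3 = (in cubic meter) 40.06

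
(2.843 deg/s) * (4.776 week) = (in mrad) 1.433e+08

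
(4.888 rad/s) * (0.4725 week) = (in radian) 1.397e+06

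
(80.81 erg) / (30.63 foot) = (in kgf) 8.826e-08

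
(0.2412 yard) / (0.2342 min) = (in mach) 4.61e-05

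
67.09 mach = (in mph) 5.11e+04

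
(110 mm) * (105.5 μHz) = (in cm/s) 0.00116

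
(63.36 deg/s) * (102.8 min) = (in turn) 1086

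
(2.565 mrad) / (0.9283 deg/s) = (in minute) 0.002639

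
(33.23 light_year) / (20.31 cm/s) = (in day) 1.792e+13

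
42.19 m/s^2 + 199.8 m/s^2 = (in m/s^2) 242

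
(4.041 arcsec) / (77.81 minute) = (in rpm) 4.007e-08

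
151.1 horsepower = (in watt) 1.127e+05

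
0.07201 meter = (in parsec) 2.334e-18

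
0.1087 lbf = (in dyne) 4.835e+04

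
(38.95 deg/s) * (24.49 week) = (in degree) 5.769e+08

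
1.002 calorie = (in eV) 2.617e+19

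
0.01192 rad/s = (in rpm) 0.1138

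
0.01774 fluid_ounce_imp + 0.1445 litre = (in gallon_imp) 0.0319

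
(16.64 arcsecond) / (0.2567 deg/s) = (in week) 2.977e-08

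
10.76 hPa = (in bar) 0.01076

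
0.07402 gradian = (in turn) 0.0001851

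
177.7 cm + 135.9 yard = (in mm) 1.26e+05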